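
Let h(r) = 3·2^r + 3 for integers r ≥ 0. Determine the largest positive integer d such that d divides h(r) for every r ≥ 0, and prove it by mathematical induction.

d = 3

Computing the first values: h(0) = 6 and h(1) = 9; gcd(6, 9) = 3, so d ≤ 3.
We prove 3 | 3·2^r + 3 for all r ≥ 0 by induction on r.
When r = 0: h(0) = 6 = 3·(2), so 3 | h(0).
Suppose the result is true for r = k, i.e. 3 | h(k). Then
h(k+1) = 3·2^(k+1) + 3 = 2·(3·2^k + 3) - 3 = 2·h(k) - 3. The first term is divisible by 3 by the inductive hypothesis, and -3 is divisible by 3. Hence 3 | h(k+1).
By the principle of mathematical induction, the result holds for all r ≥ 0.
Therefore the largest such d is 3.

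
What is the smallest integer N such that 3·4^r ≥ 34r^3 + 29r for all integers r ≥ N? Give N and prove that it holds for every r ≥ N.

N = 6

At r = 5: 3072 < 4395, so the inequality fails and N ≥ 6. We prove 3·4^r ≥ 34r^3 + 29r for all r ≥ 6.
For the base case r = 6: 3·4^r = 12288 and 34r^3 + 29r = 7518, so 12288 ≥ 7518.
For the inductive step, assume it holds for an arbitrary m ≥ 6, so 3·4^m ≥ 34m^3 + 29m.
Then 3·4^(m + 1) = 4·(3·4^m) ≥ 4·(34m^3 + 29m).
Also, for m ≥ 6 we have 4·(34m^3 + 29m) ≥ 34(m+1)^3 + 29(m+1), since 4·(34m^3 + 29m) − (34(m+1)^3 + 29(m+1)) = 102m^3 - 102m^2 - 15m - 63, which is nonnegative for all m ≥ 6.
Combining, 3·4^(m + 1) ≥ 34(m+1)^3 + 29(m+1).
By the principle of mathematical induction, the result holds for all r ≥ 6.
Hence the smallest such N is 6.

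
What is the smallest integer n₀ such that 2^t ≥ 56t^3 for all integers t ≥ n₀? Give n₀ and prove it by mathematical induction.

n₀ = 19

At t = 18: 262144 < 326592, so the inequality fails and n₀ ≥ 19. We prove 2^t ≥ 56t^3 for all t ≥ 19.
For the base case t = 19: 2^t = 524288 and 56t^3 = 384104, so 524288 ≥ 384104.
For the inductive step, assume it holds for an arbitrary p ≥ 19, so 2^p ≥ 56p^3.
Then 2^(p + 1) = 2·(2^p) ≥ 2·(56p^3).
Also, for p ≥ 19 we have 2·(56p^3) ≥ 56(p+1)^3, since 2 ≥ (1 + 1/p)^3 for all p ≥ 19.
Combining, 2^(p + 1) ≥ 56(p+1)^3.
Hence, by induction on t, the claim holds for every t ≥ 19.
Hence the smallest such n₀ is 19.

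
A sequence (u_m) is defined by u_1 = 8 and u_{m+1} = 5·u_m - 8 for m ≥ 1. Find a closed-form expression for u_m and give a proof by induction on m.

Computing the first terms: u_1 = 8, u_2 = 32, u_3 = 152. This suggests u_m = 6·5^(m - 1) + 2.
Base case (m = 1): the formula gives 8 = 8 = u_1.
Inductive step: assume the claim holds for m = p, so u_p = 6·5^(p - 1) + 2.
Then u_{p+1} = 5·u_p - 8 = 5·(6·5^(p - 1) + 2) - 8 = 6·5^p + 2 = 6·5^((p+1) - 1) + 2,
which is the claimed formula at m = p+1.
By induction, the statement is established for all m ≥ 1.

u_m = 6·5^(m - 1) + 2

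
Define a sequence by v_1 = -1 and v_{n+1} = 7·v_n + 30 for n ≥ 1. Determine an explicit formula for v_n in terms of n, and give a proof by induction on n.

v_n = 4·7^(n - 1) - 5

Computing the first terms: v_1 = -1, v_2 = 23, v_3 = 191. This suggests v_n = 4·7^(n - 1) - 5.
For the base case n = 1: the formula gives -1 = -1 = v_1.
Inductive step: suppose the statement holds for some k ≥ 1, so v_k = 4·7^(k - 1) - 5.
Then v_{k+1} = 7·v_k + 30 = 7·(4·7^(k - 1) - 5) + 30 = 4·7^k - 5 = 4·7^((k+1) - 1) - 5,
which is the claimed formula at n = k+1.
By the principle of mathematical induction, the result holds for all n ≥ 1.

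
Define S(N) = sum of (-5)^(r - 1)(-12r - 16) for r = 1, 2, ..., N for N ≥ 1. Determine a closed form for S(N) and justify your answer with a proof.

We claim S(N) = (-5)^N(2N + 3) - 3 for all N ≥ 1.
When N = 1: S(1) = -28, and the closed form gives -28. They agree.
For the inductive step, assume it holds for an arbitrary r ≥ 1, so S(r) = (-5)^r(2r + 3) - 3.
Then S(r+1) = S(r) + ((-5)^r(-12r - 28)) = ((-5)^r(2r + 3) - 3) + ((-5)^r(-12r - 28)).
Simplifying, S(r+1) = -10(-5)^r·r - 25(-5)^r - 3 = (-5)^(r+1)(2(r+1) + 3) - 3,
which is the closed form with N = r+1.
This completes the induction.

S(N) = (-5)^N(2N + 3) - 3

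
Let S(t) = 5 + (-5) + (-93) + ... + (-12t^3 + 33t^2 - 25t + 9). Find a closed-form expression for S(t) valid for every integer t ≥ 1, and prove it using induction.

S(t) = -t(t - 2)(3t^2 + t + 1)

We claim S(t) = -t(t - 2)(3t^2 + t + 1) for all t ≥ 1.
Base step (t = 1): S(1) = 5, and the closed form gives 5. They agree.
For the inductive step, assume it holds for an arbitrary k ≥ 1, so S(k) = k(-3k^3 + 5k^2 + k + 2).
Then S(k+1) = S(k) + (-12k^3 - 3k^2 + 5k + 5) = (k(-3k^3 + 5k^2 + k + 2)) + (-12k^3 - 3k^2 + 5k + 5).
Simplifying, S(k+1) = -(k - 1)(k + 1)(3k^2 + 7k + 5) = -(k+1)((k+1) - 2)(3(k+1)^2 + (k+1) + 1),
which is the closed form with t = k+1.
By the principle of mathematical induction, the result holds for all t ≥ 1.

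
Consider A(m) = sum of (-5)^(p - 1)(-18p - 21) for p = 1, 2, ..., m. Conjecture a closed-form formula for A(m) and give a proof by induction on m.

A(m) = (-5)^m(3m + 4) - 4

We claim A(m) = (-5)^m(3m + 4) - 4 for all m ≥ 1.
Base step (m = 1): A(1) = -39, and the closed form gives -39. They agree.
For the inductive step, assume it holds for an arbitrary p ≥ 1, so A(p) = (-5)^p(3p + 4) - 4.
Then A(p+1) = A(p) + ((-5)^p(-18p - 39)) = ((-5)^p(3p + 4) - 4) + ((-5)^p(-18p - 39)).
Simplifying, A(p+1) = -15(-5)^p·p - 35(-5)^p - 4 = (-5)^(p+1)(3(p+1) + 4) - 4,
which is the closed form with m = p+1.
By induction, the statement is established for all m ≥ 1.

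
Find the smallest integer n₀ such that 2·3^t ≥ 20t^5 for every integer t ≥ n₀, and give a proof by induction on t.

At t = 14: 9565938 < 10756480, so the inequality fails and n₀ ≥ 15. We prove 2·3^t ≥ 20t^5 for all t ≥ 15.
Base step (t = 15): 2·3^t = 28697814 and 20t^5 = 15187500, so 28697814 ≥ 15187500.
Inductive step: suppose the statement holds for some p ≥ 15, so 2·3^p ≥ 20p^5.
Then 2·3^(p + 1) = 3·(2·3^p) ≥ 3·(20p^5).
Also, for p ≥ 15 we have 3·(20p^5) ≥ 20(p+1)^5, since 3 ≥ (1 + 1/p)^5 for all p ≥ 15.
Combining, 2·3^(p + 1) ≥ 20(p+1)^5.
This completes the induction.
Hence the smallest such n₀ is 15.

n₀ = 15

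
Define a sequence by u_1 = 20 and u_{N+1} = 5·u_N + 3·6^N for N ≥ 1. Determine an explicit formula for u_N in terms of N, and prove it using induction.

Computing the first terms: u_1 = 20, u_2 = 118, u_3 = 698. This suggests u_N = 2·5^(N - 1) + 3·6^N.
For the base case N = 1: the formula gives 20 = 20 = u_1.
For the inductive step, assume it holds for an arbitrary p ≥ 1, so u_p = 2·5^(p - 1) + 3·6^p.
Then u_{p+1} = 5·u_p + 3·6^p = 5·(2·5^(p - 1) + 3·6^p) + 3·6^p = 2·5^p + 3·6^(p + 1) = 2·5^((p+1) - 1) + 3·6^(p+1),
which is the claimed formula at N = p+1.
By induction, the statement is established for all N ≥ 1.

u_N = 2·5^(N - 1) + 3·6^N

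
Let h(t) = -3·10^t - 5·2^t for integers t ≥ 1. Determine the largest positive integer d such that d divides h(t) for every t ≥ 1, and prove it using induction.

d = 40

Computing the first values: h(1) = -40 and h(2) = -320; gcd(-40, -320) = 40, so d ≤ 40.
We prove 40 | -3·10^t - 5·2^t for all t ≥ 1 by induction on t.
When t = 1: h(1) = -40 = 40·(-1), so 40 | h(1).
Suppose the result is true for t = k, i.e. 40 | h(k). Then
h(k+1) − 10·h(k) = (-3·10^(k+1) - 5·2^(k+1)) − 10·(-3·10^k - 5·2^k) = (-5)·2^k·(2 − 10) = (40)·2^k. Since 40 | h(k) by the inductive hypothesis, 40 | 10·h(k); and 40 | 40 since 40 = 40·1. Therefore 40 | h(k+1).
Hence, by induction on t, the claim holds for every t ≥ 1.
Therefore the largest such d is 40.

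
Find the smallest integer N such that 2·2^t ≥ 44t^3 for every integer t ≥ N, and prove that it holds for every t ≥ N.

At t = 16: 131072 < 180224, so the inequality fails and N ≥ 17. We prove 2·2^t ≥ 44t^3 for all t ≥ 17.
Base step (t = 17): 2·2^t = 262144 and 44t^3 = 216172, so 262144 ≥ 216172.
For the inductive step, assume it holds for an arbitrary m ≥ 17, so 2·2^m ≥ 44m^3.
Then 2·2^(m + 1) = 2·(2·2^m) ≥ 2·(44m^3).
Also, for m ≥ 17 we have 2·(44m^3) ≥ 44(m+1)^3, since 2 ≥ (1 + 1/m)^3 for all m ≥ 17.
Combining, 2·2^(m + 1) ≥ 44(m+1)^3.
By the principle of mathematical induction, the result holds for all t ≥ 17.
Hence the smallest such N is 17.

N = 17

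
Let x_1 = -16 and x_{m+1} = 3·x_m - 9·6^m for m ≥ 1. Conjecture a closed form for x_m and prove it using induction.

Computing the first terms: x_1 = -16, x_2 = -102, x_3 = -630. This suggests x_m = 2·3^(m - 1) - 3·6^m.
Base case (m = 1): the formula gives -16 = -16 = x_1.
Inductive step: assume the claim holds for m = j, so x_j = 2·3^(j - 1) - 3·6^j.
Then x_{j+1} = 3·x_j - 9·6^j = 3·(2·3^(j - 1) - 3·6^j) - 9·6^j = 2·3^j - 3·6^(j + 1) = 2·3^((j+1) - 1) - 3·6^(j+1),
which is the claimed formula at m = j+1.
By induction, the statement is established for all m ≥ 1.

x_m = 2·3^(m - 1) - 3·6^m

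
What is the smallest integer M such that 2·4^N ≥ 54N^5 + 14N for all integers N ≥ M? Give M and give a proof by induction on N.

At N = 11: 8388608 < 8696908, so the inequality fails and M ≥ 12. We prove 2·4^N ≥ 54N^5 + 14N for all N ≥ 12.
When N = 12: 2·4^N = 33554432 and 54N^5 + 14N = 13437096, so 33554432 ≥ 13437096.
Inductive step: assume the claim holds for N = i, so 2·4^i ≥ 54i^5 + 14i.
Then 2·4^(i + 1) = 4·(2·4^i) ≥ 4·(54i^5 + 14i).
Also, for i ≥ 12 we have 4·(54i^5 + 14i) ≥ 54(i+1)^5 + 14(i+1), since 4·(54i^5 + 14i) − (54(i+1)^5 + 14(i+1)) = 162i^5 - 270i^4 - 540i^3 - 540i^2 - 228i - 68, which is nonnegative for all i ≥ 12.
Combining, 2·4^(i + 1) ≥ 54(i+1)^5 + 14(i+1).
Hence, by induction on N, the claim holds for every N ≥ 12.
Hence the smallest such M is 12.

M = 12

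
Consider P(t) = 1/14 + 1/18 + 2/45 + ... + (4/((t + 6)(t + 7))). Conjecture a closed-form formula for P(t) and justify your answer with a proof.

We claim P(t) = 4t/(7(t + 7)) for all t ≥ 1.
For the base case t = 1: P(1) = 1/14, and the closed form gives 1/14. They agree.
Suppose the result is true for t = p, so P(p) = 4p/(7(p + 7)).
Then P(p+1) = P(p) + (4/((p + 7)(p + 8))) = (4p/(7(p + 7))) + (4/((p + 7)(p + 8))).
Simplifying, P(p+1) = 4(p + 1)/(7(p + 8)) = 4(p+1)/(7((p+1) + 7)),
which is the closed form with t = p+1.
This completes the induction.

P(t) = 4t/(7(t + 7))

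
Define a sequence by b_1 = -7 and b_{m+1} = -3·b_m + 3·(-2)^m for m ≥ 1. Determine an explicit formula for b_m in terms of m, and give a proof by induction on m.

b_m = 3(-2)^m - (-3)^(m - 1)

Computing the first terms: b_1 = -7, b_2 = 15, b_3 = -33. This suggests b_m = 3(-2)^m - (-3)^(m - 1).
Base case (m = 1): the formula gives -7 = -7 = b_1.
Suppose the result is true for m = p, so b_p = 3(-2)^p - (-3)^(p - 1).
Then b_{p+1} = -3·b_p + 3·(-2)^p = -3·(3(-2)^p - (-3)^(p - 1)) + 3·(-2)^p = 3(-2)^(p + 1) - (-3)^p = 3(-2)^(p+1) - (-3)^((p+1) - 1),
which is the claimed formula at m = p+1.
This completes the induction.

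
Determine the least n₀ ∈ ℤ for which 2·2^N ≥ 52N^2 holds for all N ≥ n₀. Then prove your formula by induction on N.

At N = 11: 4096 < 6292, so the inequality fails and n₀ ≥ 12. We prove 2·2^N ≥ 52N^2 for all N ≥ 12.
Base case (N = 12): 2·2^N = 8192 and 52N^2 = 7488, so 8192 ≥ 7488.
Inductive step: suppose the statement holds for some i ≥ 12, so 2·2^i ≥ 52i^2.
Then 2·2^(i + 1) = 2·(2·2^i) ≥ 2·(52i^2).
Also, for i ≥ 12 we have 2·(52i^2) ≥ 52(i+1)^2, since 2 ≥ (1 + 1/i)^2 for all i ≥ 12.
Combining, 2·2^(i + 1) ≥ 52(i+1)^2.
Hence, by induction on N, the claim holds for every N ≥ 12.
Hence the smallest such n₀ is 12.

n₀ = 12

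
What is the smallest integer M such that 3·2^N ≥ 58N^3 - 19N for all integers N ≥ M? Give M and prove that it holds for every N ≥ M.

M = 17

At N = 16: 196608 < 237264, so the inequality fails and M ≥ 17. We prove 3·2^N ≥ 58N^3 - 19N for all N ≥ 17.
Base step (N = 17): 3·2^N = 393216 and 58N^3 - 19N = 284631, so 393216 ≥ 284631.
Inductive step: suppose the statement holds for some j ≥ 17, so 3·2^j ≥ 58j^3 - 19j.
Then 3·2^(j + 1) = 2·(3·2^j) ≥ 2·(58j^3 - 19j).
Also, for j ≥ 17 we have 2·(58j^3 - 19j) ≥ 58(j+1)^3 - 19(j+1), since 2·(58j^3 - 19j) − (58(j+1)^3 - 19(j+1)) = 58j^3 - 174j^2 - 193j - 39, which is nonnegative for all j ≥ 17.
Combining, 3·2^(j + 1) ≥ 58(j+1)^3 - 19(j+1).
By the principle of mathematical induction, the result holds for all N ≥ 17.
Hence the smallest such M is 17.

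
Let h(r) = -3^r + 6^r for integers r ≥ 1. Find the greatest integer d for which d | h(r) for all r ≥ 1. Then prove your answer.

d = 3

Computing the first values: h(1) = 3 and h(2) = 27; gcd(3, 27) = 3, so d ≤ 3.
We prove 3 | -3^r + 6^r for all r ≥ 1 by induction on r.
Base step (r = 1): h(1) = 3 = 3·(1), so 3 | h(1).
Inductive step: assume the claim holds for r = p, i.e. 3 | h(p). Then
6^{p+1} − 3^{p+1} = 6·6^p − 3·3^p = 6·(6^p − 3^p) + (3)·3^p. The first term is divisible by 3 by the inductive hypothesis, and the second term (3)·3^p is divisible by 3 since 3 | 3. Hence 3 | h(p+1).
By induction, the statement is established for all r ≥ 1.
Therefore the largest such d is 3.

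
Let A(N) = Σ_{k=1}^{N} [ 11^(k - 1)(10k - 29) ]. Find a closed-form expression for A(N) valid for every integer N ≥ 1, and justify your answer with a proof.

A(N) = 11^N(N - 3) + 3

We claim A(N) = 11^N(N - 3) + 3 for all N ≥ 1.
For the base case N = 1: A(1) = -19, and the closed form gives -19. They agree.
Inductive step: suppose the statement holds for some k ≥ 1, so A(k) = 11^k(k - 3) + 3.
Then A(k+1) = A(k) + (11^k(10k - 19)) = (11^k(k - 3) + 3) + (11^k(10k - 19)).
Simplifying, A(k+1) = 11·11^k·k - 22·11^k + 3 = 11^(k+1)((k+1) - 3) + 3,
which is the closed form with N = k+1.
By induction, the statement is established for all N ≥ 1.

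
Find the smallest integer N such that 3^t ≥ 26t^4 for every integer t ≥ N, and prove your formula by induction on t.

At t = 12: 531441 < 539136, so the inequality fails and N ≥ 13. We prove 3^t ≥ 26t^4 for all t ≥ 13.
When t = 13: 3^t = 1594323 and 26t^4 = 742586, so 1594323 ≥ 742586.
Inductive step: suppose the statement holds for some m ≥ 13, so 3^m ≥ 26m^4.
Then 3^(m + 1) = 3·(3^m) ≥ 3·(26m^4).
Also, for m ≥ 13 we have 3·(26m^4) ≥ 26(m+1)^4, since 3 ≥ (1 + 1/m)^4 for all m ≥ 13.
Combining, 3^(m + 1) ≥ 26(m+1)^4.
By the principle of mathematical induction, the result holds for all t ≥ 13.
Hence the smallest such N is 13.

N = 13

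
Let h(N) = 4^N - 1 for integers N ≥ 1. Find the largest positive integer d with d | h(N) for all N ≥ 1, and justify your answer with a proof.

Computing the first values: h(1) = 3 and h(2) = 15; gcd(3, 15) = 3, so d ≤ 3.
We prove 3 | 4^N - 1 for all N ≥ 1 by induction on N.
Base step (N = 1): h(1) = 3 = 3·(1), so 3 | h(1).
Inductive step: assume the claim holds for N = p, i.e. 3 | h(p). Then
4^{p+1} − 1^{p+1} = 4·4^p − 1·1^p = 4·(4^p − 1^p) + (3)·1^p. The first term is divisible by 3 by the inductive hypothesis, and the second term (3)·1^p is divisible by 3 since 3 | 3. Hence 3 | h(p+1).
Hence, by induction on N, the claim holds for every N ≥ 1.
Therefore the largest such d is 3.

d = 3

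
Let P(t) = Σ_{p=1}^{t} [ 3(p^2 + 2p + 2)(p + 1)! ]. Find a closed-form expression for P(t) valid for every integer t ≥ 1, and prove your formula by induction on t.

P(t) = (3t + 3)(t + 2)! - 6

We claim P(t) = (3t + 3)(t + 2)! - 6 for all t ≥ 1.
When t = 1: P(1) = 30, and the closed form gives 30. They agree.
For the inductive step, assume it holds for an arbitrary p ≥ 1, so P(p) = (3p + 3)(p + 2)! - 6.
Then P(p+1) = P(p) + (3(p^2 + 4p + 5)(p + 2)!) = ((3p + 3)(p + 2)! - 6) + (3(p^2 + 4p + 5)(p + 2)!).
Simplifying, P(p+1) = (3(p+1) + 3)((p+1) + 2)! - 6,
which is the closed form with t = p+1.
Hence, by induction on t, the claim holds for every t ≥ 1.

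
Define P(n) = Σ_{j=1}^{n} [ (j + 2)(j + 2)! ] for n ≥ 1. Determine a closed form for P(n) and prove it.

We claim P(n) = (n + 3)! - 6 for all n ≥ 1.
When n = 1: P(1) = 18, and the closed form gives 18. They agree.
Suppose the result is true for n = j, so P(j) = (j + 3)! - 6.
Then P(j+1) = P(j) + ((j + 3)(j + 3)!) = ((j + 3)! - 6) + ((j + 3)(j + 3)!).
Simplifying, P(j+1) = ((j+1) + 3)! - 6,
which is the closed form with n = j+1.
By induction, the statement is established for all n ≥ 1.

P(n) = (n + 3)! - 6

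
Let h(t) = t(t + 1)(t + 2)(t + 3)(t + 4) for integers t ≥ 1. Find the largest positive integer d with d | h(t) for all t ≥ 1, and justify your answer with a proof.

Computing the first values: h(1) = 120 and h(2) = 720; gcd(120, 720) = 120, so d ≤ 120.
We prove 120 | t(t + 1)(t + 2)(t + 3)(t + 4) for all t ≥ 1 by induction on t.
Base case (t = 1): h(1) = 120 = 120·(1), so 120 | h(1).
Inductive step: suppose the statement holds for some k ≥ 1, i.e. 120 | h(k). Then
h(k+1) − h(k) = (k+1)·(k+2)·(k+3)·(k+4)·(k+5) − k·(k+1)·(k+2)·(k+3)·(k+4) = (k+1)·(k+2)·(k+3)·(k+4)·[(k+5) − k] = 5·(k+1)·(k+2)·(k+3)·(k+4). The product of 4 consecutive integers is divisible by (4)! = 24, so h(k+1) − h(k) is divisible by 5·24 = 120. By the inductive hypothesis 120 | h(k), hence 120 | h(k+1).
Hence, by induction on t, the claim holds for every t ≥ 1.
Therefore the largest such d is 120.

d = 120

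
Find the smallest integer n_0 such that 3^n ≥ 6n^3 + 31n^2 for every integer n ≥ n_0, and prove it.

n_0 = 8

At n = 7: 2187 < 3577, so the inequality fails and n_0 ≥ 8. We prove 3^n ≥ 6n^3 + 31n^2 for all n ≥ 8.
For the base case n = 8: 3^n = 6561 and 6n^3 + 31n^2 = 5056, so 6561 ≥ 5056.
Inductive step: assume the claim holds for n = k, so 3^k ≥ 6k^3 + 31k^2.
Then 3^(k + 1) = 3·(3^k) ≥ 3·(6k^3 + 31k^2).
Also, for k ≥ 8 we have 3·(6k^3 + 31k^2) ≥ 6(k+1)^3 + 31(k+1)^2, since 3·(6k^3 + 31k^2) − (6(k+1)^3 + 31(k+1)^2) = 12k^3 + 44k^2 - 80k - 37, which is nonnegative for all k ≥ 8.
Combining, 3^(k + 1) ≥ 6(k+1)^3 + 31(k+1)^2.
This completes the induction.
Hence the smallest such n_0 is 8.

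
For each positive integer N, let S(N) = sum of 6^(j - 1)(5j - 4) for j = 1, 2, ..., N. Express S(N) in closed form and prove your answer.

S(N) = 6^N(N - 1) + 1

We claim S(N) = 6^N(N - 1) + 1 for all N ≥ 1.
Base step (N = 1): S(1) = 1, and the closed form gives 1. They agree.
For the inductive step, assume it holds for an arbitrary j ≥ 1, so S(j) = 6^j(j - 1) + 1.
Then S(j+1) = S(j) + (6^j(5j + 1)) = (6^j(j - 1) + 1) + (6^j(5j + 1)).
Simplifying, S(j+1) = 6^(j + 1)j + 1 = 6^(j+1)((j+1) - 1) + 1,
which is the closed form with N = j+1.
This completes the induction.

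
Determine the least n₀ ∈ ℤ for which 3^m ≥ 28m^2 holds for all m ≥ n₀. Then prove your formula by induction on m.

At m = 6: 729 < 1008, so the inequality fails and n₀ ≥ 7. We prove 3^m ≥ 28m^2 for all m ≥ 7.
When m = 7: 3^m = 2187 and 28m^2 = 1372, so 2187 ≥ 1372.
Inductive step: suppose the statement holds for some j ≥ 7, so 3^j ≥ 28j^2.
Then 3^(j + 1) = 3·(3^j) ≥ 3·(28j^2).
Also, for j ≥ 7 we have 3·(28j^2) ≥ 28(j+1)^2, since 3 ≥ (1 + 1/j)^2 for all j ≥ 7.
Combining, 3^(j + 1) ≥ 28(j+1)^2.
By induction, the statement is established for all m ≥ 7.
Hence the smallest such n₀ is 7.

n₀ = 7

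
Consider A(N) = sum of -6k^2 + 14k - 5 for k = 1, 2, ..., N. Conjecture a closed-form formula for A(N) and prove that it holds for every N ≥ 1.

A(N) = -N(2N^2 - 4N - 1)

We claim A(N) = -N(2N^2 - 4N - 1) for all N ≥ 1.
Base step (N = 1): A(1) = 3, and the closed form gives 3. They agree.
Inductive step: suppose the statement holds for some k ≥ 1, so A(k) = k(-2k^2 + 4k + 1).
Then A(k+1) = A(k) + (-6k^2 + 2k + 3) = (k(-2k^2 + 4k + 1)) + (-6k^2 + 2k + 3).
Simplifying, A(k+1) = -(k + 1)(2k^2 - 3) = -(k+1)(2(k+1)^2 - 4(k+1) - 1),
which is the closed form with N = k+1.
This completes the induction.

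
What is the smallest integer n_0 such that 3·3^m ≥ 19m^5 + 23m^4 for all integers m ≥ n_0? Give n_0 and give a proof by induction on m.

At m = 13: 4782969 < 7711470, so the inequality fails and n_0 ≥ 14. We prove 3·3^m ≥ 19m^5 + 23m^4 for all m ≥ 14.
Base case (m = 14): 3·3^m = 14348907 and 19m^5 + 23m^4 = 11102224, so 14348907 ≥ 11102224.
Suppose the result is true for m = j, so 3·3^j ≥ 19j^5 + 23j^4.
Then 3·3^(j + 1) = 3·(3·3^j) ≥ 3·(19j^5 + 23j^4).
Also, for j ≥ 14 we have 3·(19j^5 + 23j^4) ≥ 19(j+1)^5 + 23(j+1)^4, since 3·(19j^5 + 23j^4) − (19(j+1)^5 + 23(j+1)^4) = 38j^5 - 49j^4 - 282j^3 - 328j^2 - 187j - 42, which is nonnegative for all j ≥ 14.
Combining, 3·3^(j + 1) ≥ 19(j+1)^5 + 23(j+1)^4.
By the principle of mathematical induction, the result holds for all m ≥ 14.
Hence the smallest such n_0 is 14.

n_0 = 14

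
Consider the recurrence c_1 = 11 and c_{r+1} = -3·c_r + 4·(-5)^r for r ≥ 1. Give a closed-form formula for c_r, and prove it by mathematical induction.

Computing the first terms: c_1 = 11, c_2 = -53, c_3 = 259. This suggests c_r = (-3)^(r - 1) - 2(-5)^r.
When r = 1: the formula gives 11 = 11 = c_1.
Inductive step: suppose the statement holds for some m ≥ 1, so c_m = (-3)^(m - 1) - 2(-5)^m.
Then c_{m+1} = -3·c_m + 4·(-5)^m = -3·((-3)^(m - 1) - 2(-5)^m) + 4·(-5)^m = (-3)^m - 2(-5)^(m + 1) = (-3)^((m+1) - 1) - 2(-5)^(m+1),
which is the claimed formula at r = m+1.
By induction, the statement is established for all r ≥ 1.

c_r = (-3)^(r - 1) - 2(-5)^r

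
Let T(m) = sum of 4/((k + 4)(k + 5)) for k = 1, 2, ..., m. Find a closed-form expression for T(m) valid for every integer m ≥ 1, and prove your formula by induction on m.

We claim T(m) = 4m/(5(m + 5)) for all m ≥ 1.
For the base case m = 1: T(1) = 2/15, and the closed form gives 2/15. They agree.
Suppose the result is true for m = k, so T(k) = 4k/(5(k + 5)).
Then T(k+1) = T(k) + (4/((k + 5)(k + 6))) = (4k/(5(k + 5))) + (4/((k + 5)(k + 6))).
Simplifying, T(k+1) = 4(k + 1)/(5(k + 6)) = 4(k+1)/(5((k+1) + 5)),
which is the closed form with m = k+1.
Hence, by induction on m, the claim holds for every m ≥ 1.

T(m) = 4m/(5(m + 5))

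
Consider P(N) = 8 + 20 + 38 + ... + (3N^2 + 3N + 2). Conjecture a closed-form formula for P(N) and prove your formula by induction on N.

P(N) = N(N^2 + 3N + 4)

We claim P(N) = N(N^2 + 3N + 4) for all N ≥ 1.
Base step (N = 1): P(1) = 8, and the closed form gives 8. They agree.
Inductive step: suppose the statement holds for some m ≥ 1, so P(m) = m(m^2 + 3m + 4).
Then P(m+1) = P(m) + (3m^2 + 9m + 8) = (m(m^2 + 3m + 4)) + (3m^2 + 9m + 8).
Simplifying, P(m+1) = (m + 1)(m^2 + 5m + 8) = (m+1)((m+1)^2 + 3(m+1) + 4),
which is the closed form with N = m+1.
By induction, the statement is established for all N ≥ 1.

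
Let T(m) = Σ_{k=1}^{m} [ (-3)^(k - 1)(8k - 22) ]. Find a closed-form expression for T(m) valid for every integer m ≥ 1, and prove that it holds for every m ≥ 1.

T(m) = (-3)^m(-2m + 5) - 5

We claim T(m) = (-3)^m(-2m + 5) - 5 for all m ≥ 1.
Base case (m = 1): T(1) = -14, and the closed form gives -14. They agree.
Inductive step: assume the claim holds for m = k, so T(k) = (-3)^k(-2k + 5) - 5.
Then T(k+1) = T(k) + ((-3)^k(8k - 14)) = ((-3)^k(-2k + 5) - 5) + ((-3)^k(8k - 14)).
Simplifying, T(k+1) = 6(-3)^k·k - 9(-3)^k - 5 = (-3)^(k+1)(-2(k+1) + 5) - 5,
which is the closed form with m = k+1.
By the principle of mathematical induction, the result holds for all m ≥ 1.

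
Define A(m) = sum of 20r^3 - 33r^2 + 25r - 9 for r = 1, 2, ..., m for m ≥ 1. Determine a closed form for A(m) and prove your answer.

A(m) = m(5m^3 - m^2 + m - 2)

We claim A(m) = m(5m^3 - m^2 + m - 2) for all m ≥ 1.
Base case (m = 1): A(1) = 3, and the closed form gives 3. They agree.
Suppose the result is true for m = r, so A(r) = r(5r^3 - r^2 + r - 2).
Then A(r+1) = A(r) + (20r^3 + 27r^2 + 19r + 3) = (r(5r^3 - r^2 + r - 2)) + (20r^3 + 27r^2 + 19r + 3).
Simplifying, A(r+1) = (r + 1)(5r^3 + 14r^2 + 14r + 3) = (r+1)(5(r+1)^3 - (r+1)^2 + (r+1) - 2),
which is the closed form with m = r+1.
By the principle of mathematical induction, the result holds for all m ≥ 1.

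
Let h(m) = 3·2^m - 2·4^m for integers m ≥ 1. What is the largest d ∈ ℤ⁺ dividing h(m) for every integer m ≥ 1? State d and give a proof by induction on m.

Computing the first values: h(1) = -2 and h(2) = -20; gcd(-2, -20) = 2, so d ≤ 2.
We prove 2 | 3·2^m - 2·4^m for all m ≥ 1 by induction on m.
Base case (m = 1): h(1) = -2 = 2·(-1), so 2 | h(1).
Suppose the result is true for m = j, i.e. 2 | h(j). Then
h(j+1) − 4·h(j) = (3·2^(j+1) - 2·4^(j+1)) − 4·(3·2^j - 2·4^j) = (3)·2^j·(2 − 4) = (-6)·2^j. Since 2 | h(j) by the inductive hypothesis, 2 | 4·h(j); and 2 | -6 since -6 = 2·-3. Therefore 2 | h(j+1).
By the principle of mathematical induction, the result holds for all m ≥ 1.
Therefore the largest such d is 2.

d = 2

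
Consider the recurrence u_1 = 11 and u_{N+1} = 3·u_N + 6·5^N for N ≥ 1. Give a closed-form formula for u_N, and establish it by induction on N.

u_N = -4·3^(N - 1) + 3·5^N

Computing the first terms: u_1 = 11, u_2 = 63, u_3 = 339. This suggests u_N = -4·3^(N - 1) + 3·5^N.
Base step (N = 1): the formula gives 11 = 11 = u_1.
Inductive step: assume the claim holds for N = i, so u_i = -4·3^(i - 1) + 3·5^i.
Then u_{i+1} = 3·u_i + 6·5^i = 3·(-4·3^(i - 1) + 3·5^i) + 6·5^i = -4·3^i + 3·5^(i + 1) = -4·3^((i+1) - 1) + 3·5^(i+1),
which is the claimed formula at N = i+1.
This completes the induction.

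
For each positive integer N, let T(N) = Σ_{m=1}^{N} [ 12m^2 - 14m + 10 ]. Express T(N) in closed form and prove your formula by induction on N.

T(N) = N(4N^2 - N + 5)

We claim T(N) = N(4N^2 - N + 5) for all N ≥ 1.
For the base case N = 1: T(1) = 8, and the closed form gives 8. They agree.
Suppose the result is true for N = m, so T(m) = m(4m^2 - m + 5).
Then T(m+1) = T(m) + (12m^2 + 10m + 8) = (m(4m^2 - m + 5)) + (12m^2 + 10m + 8).
Simplifying, T(m+1) = (m + 1)(4m^2 + 7m + 8) = (m+1)(4(m+1)^2 - (m+1) + 5),
which is the closed form with N = m+1.
By induction, the statement is established for all N ≥ 1.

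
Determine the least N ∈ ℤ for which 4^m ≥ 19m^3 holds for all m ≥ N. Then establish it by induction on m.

N = 7

At m = 6: 4096 < 4104, so the inequality fails and N ≥ 7. We prove 4^m ≥ 19m^3 for all m ≥ 7.
Base step (m = 7): 4^m = 16384 and 19m^3 = 6517, so 16384 ≥ 6517.
Inductive step: assume the claim holds for m = j, so 4^j ≥ 19j^3.
Then 4^(j + 1) = 4·(4^j) ≥ 4·(19j^3).
Also, for j ≥ 7 we have 4·(19j^3) ≥ 19(j+1)^3, since 4 ≥ (1 + 1/j)^3 for all j ≥ 7.
Combining, 4^(j + 1) ≥ 19(j+1)^3.
This completes the induction.
Hence the smallest such N is 7.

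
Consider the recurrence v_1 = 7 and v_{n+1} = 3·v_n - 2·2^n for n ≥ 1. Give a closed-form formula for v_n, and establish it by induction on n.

v_n = 2^(n + 1) + 3^n

Computing the first terms: v_1 = 7, v_2 = 17, v_3 = 43. This suggests v_n = 2^(n + 1) + 3^n.
When n = 1: the formula gives 7 = 7 = v_1.
Inductive step: suppose the statement holds for some p ≥ 1, so v_p = 2^(p + 1) + 3^p.
Then v_{p+1} = 3·v_p - 2·2^p = 3·(2^(p + 1) + 3^p) - 2·2^p = 2^(p + 2) + 3^(p + 1) = 2^((p+1) + 1) + 3^(p+1),
which is the claimed formula at n = p+1.
Hence, by induction on n, the claim holds for every n ≥ 1.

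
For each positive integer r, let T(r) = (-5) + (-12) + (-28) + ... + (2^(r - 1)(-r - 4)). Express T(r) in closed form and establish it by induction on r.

T(r) = -2^r(r + 3) + 3

We claim T(r) = -2^r(r + 3) + 3 for all r ≥ 1.
When r = 1: T(1) = -5, and the closed form gives -5. They agree.
Inductive step: assume the claim holds for r = k, so T(k) = -2^k(k + 3) + 3.
Then T(k+1) = T(k) + (2^k(-k - 5)) = (-2^k(k + 3) + 3) + (2^k(-k - 5)).
Simplifying, T(k+1) = -2^(k + 1)k - 2^(k + 3) + 3 = -2^(k+1)((k+1) + 3) + 3,
which is the closed form with r = k+1.
By induction, the statement is established for all r ≥ 1.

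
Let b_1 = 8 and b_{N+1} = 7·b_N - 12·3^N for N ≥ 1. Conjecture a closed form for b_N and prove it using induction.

Computing the first terms: b_1 = 8, b_2 = 20, b_3 = 32. This suggests b_N = 3^(N + 1) - 7^(N - 1).
Base step (N = 1): the formula gives 8 = 8 = b_1.
Inductive step: suppose the statement holds for some k ≥ 1, so b_k = 3^(k + 1) - 7^(k - 1).
Then b_{k+1} = 7·b_k - 12·3^k = 7·(3^(k + 1) - 7^(k - 1)) - 12·3^k = 3^(k + 2) - 7^k = 3^((k+1) + 1) - 7^((k+1) - 1),
which is the claimed formula at N = k+1.
By the principle of mathematical induction, the result holds for all N ≥ 1.

b_N = 3^(N + 1) - 7^(N - 1)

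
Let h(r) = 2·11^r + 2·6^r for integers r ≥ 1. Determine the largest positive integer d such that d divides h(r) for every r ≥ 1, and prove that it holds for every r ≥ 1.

Computing the first values: h(1) = 34 and h(2) = 314; gcd(34, 314) = 2, so d ≤ 2.
We prove 2 | 2·11^r + 2·6^r for all r ≥ 1 by induction on r.
When r = 1: h(1) = 34 = 2·(17), so 2 | h(1).
For the inductive step, assume it holds for an arbitrary k ≥ 1, i.e. 2 | h(k). Then
h(k+1) − 11·h(k) = (2·11^(k+1) + 2·6^(k+1)) − 11·(2·11^k + 2·6^k) = (2)·6^k·(6 − 11) = (-10)·6^k. Since 2 | h(k) by the inductive hypothesis, 2 | 11·h(k); and 2 | -10 since -10 = 2·-5. Therefore 2 | h(k+1).
By the principle of mathematical induction, the result holds for all r ≥ 1.
Therefore the largest such d is 2.

d = 2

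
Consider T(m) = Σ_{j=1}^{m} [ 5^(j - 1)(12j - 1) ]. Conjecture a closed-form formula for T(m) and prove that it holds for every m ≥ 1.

We claim T(m) = 5^m(3m - 1) + 1 for all m ≥ 1.
Base step (m = 1): T(1) = 11, and the closed form gives 11. They agree.
Inductive step: assume the claim holds for m = j, so T(j) = 5^j(3j - 1) + 1.
Then T(j+1) = T(j) + (5^j(12j + 11)) = (5^j(3j - 1) + 1) + (5^j(12j + 11)).
Simplifying, T(j+1) = 15·5^j·j + 10·5^j + 1 = 5^(j+1)(3(j+1) - 1) + 1,
which is the closed form with m = j+1.
By the principle of mathematical induction, the result holds for all m ≥ 1.

T(m) = 5^m(3m - 1) + 1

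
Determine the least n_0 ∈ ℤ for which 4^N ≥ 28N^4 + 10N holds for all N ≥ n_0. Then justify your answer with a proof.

n_0 = 9

At N = 8: 65536 < 114768, so the inequality fails and n_0 ≥ 9. We prove 4^N ≥ 28N^4 + 10N for all N ≥ 9.
Base step (N = 9): 4^N = 262144 and 28N^4 + 10N = 183798, so 262144 ≥ 183798.
Inductive step: assume the claim holds for N = k, so 4^k ≥ 28k^4 + 10k.
Then 4^(k + 1) = 4·(4^k) ≥ 4·(28k^4 + 10k).
Also, for k ≥ 9 we have 4·(28k^4 + 10k) ≥ 28(k+1)^4 + 10(k+1), since 4·(28k^4 + 10k) − (28(k+1)^4 + 10(k+1)) = 84k^4 - 112k^3 - 168k^2 - 82k - 38, which is nonnegative for all k ≥ 9.
Combining, 4^(k + 1) ≥ 28(k+1)^4 + 10(k+1).
Hence, by induction on N, the claim holds for every N ≥ 9.
Hence the smallest such n_0 is 9.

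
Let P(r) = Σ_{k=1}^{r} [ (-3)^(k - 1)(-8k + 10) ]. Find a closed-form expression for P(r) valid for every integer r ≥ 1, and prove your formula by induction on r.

P(r) = 2(-3)^r(r - 1) + 2

We claim P(r) = 2(-3)^r(r - 1) + 2 for all r ≥ 1.
Base step (r = 1): P(1) = 2, and the closed form gives 2. They agree.
Inductive step: suppose the statement holds for some k ≥ 1, so P(k) = 2(-3)^k(k - 1) + 2.
Then P(k+1) = P(k) + ((-3)^k(-8k + 2)) = (2(-3)^k(k - 1) + 2) + ((-3)^k(-8k + 2)).
Simplifying, P(k+1) = -6(-3)^k·k + 2 = 2(-3)^(k+1)((k+1) - 1) + 2,
which is the closed form with r = k+1.
Hence, by induction on r, the claim holds for every r ≥ 1.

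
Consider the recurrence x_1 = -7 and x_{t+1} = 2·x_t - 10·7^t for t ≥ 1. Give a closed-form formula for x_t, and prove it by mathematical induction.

x_t = 7·2^(t - 1) - 2·7^t

Computing the first terms: x_1 = -7, x_2 = -84, x_3 = -658. This suggests x_t = 7·2^(t - 1) - 2·7^t.
For the base case t = 1: the formula gives -7 = -7 = x_1.
For the inductive step, assume it holds for an arbitrary k ≥ 1, so x_k = 7·2^(k - 1) - 2·7^k.
Then x_{k+1} = 2·x_k - 10·7^k = 2·(7·2^(k - 1) - 2·7^k) - 10·7^k = 7·2^k - 2·7^(k + 1) = 7·2^((k+1) - 1) - 2·7^(k+1),
which is the claimed formula at t = k+1.
Hence, by induction on t, the claim holds for every t ≥ 1.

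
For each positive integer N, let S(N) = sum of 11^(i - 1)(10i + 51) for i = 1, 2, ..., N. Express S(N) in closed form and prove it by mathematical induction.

We claim S(N) = 11^N(N + 5) - 5 for all N ≥ 1.
For the base case N = 1: S(1) = 61, and the closed form gives 61. They agree.
For the inductive step, assume it holds for an arbitrary i ≥ 1, so S(i) = 11^i(i + 5) - 5.
Then S(i+1) = S(i) + (11^i(10i + 61)) = (11^i(i + 5) - 5) + (11^i(10i + 61)).
Simplifying, S(i+1) = 11·11^i·i + 66·11^i - 5 = 11^(i+1)((i+1) + 5) - 5,
which is the closed form with N = i+1.
By induction, the statement is established for all N ≥ 1.

S(N) = 11^N(N + 5) - 5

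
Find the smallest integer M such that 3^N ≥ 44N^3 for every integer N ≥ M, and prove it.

At N = 9: 19683 < 32076, so the inequality fails and M ≥ 10. We prove 3^N ≥ 44N^3 for all N ≥ 10.
Base case (N = 10): 3^N = 59049 and 44N^3 = 44000, so 59049 ≥ 44000.
Inductive step: assume the claim holds for N = r, so 3^r ≥ 44r^3.
Then 3^(r + 1) = 3·(3^r) ≥ 3·(44r^3).
Also, for r ≥ 10 we have 3·(44r^3) ≥ 44(r+1)^3, since 3 ≥ (1 + 1/r)^3 for all r ≥ 10.
Combining, 3^(r + 1) ≥ 44(r+1)^3.
By induction, the statement is established for all N ≥ 10.
Hence the smallest such M is 10.

M = 10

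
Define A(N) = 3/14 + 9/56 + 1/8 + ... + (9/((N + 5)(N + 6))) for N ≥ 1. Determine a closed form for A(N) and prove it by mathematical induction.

A(N) = 3N/(2(N + 6))

We claim A(N) = 3N/(2(N + 6)) for all N ≥ 1.
Base case (N = 1): A(1) = 3/14, and the closed form gives 3/14. They agree.
Inductive step: assume the claim holds for N = j, so A(j) = 3j/(2(j + 6)).
Then A(j+1) = A(j) + (9/((j + 6)(j + 7))) = (3j/(2(j + 6))) + (9/((j + 6)(j + 7))).
Simplifying, A(j+1) = 3(j + 1)/(2(j + 7)) = 3(j+1)/(2((j+1) + 6)),
which is the closed form with N = j+1.
By induction, the statement is established for all N ≥ 1.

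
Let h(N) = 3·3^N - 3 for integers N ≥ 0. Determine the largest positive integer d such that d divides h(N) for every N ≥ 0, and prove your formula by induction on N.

d = 6

Computing the first values: h(0) = 0 and h(1) = 6; gcd(0, 6) = 6, so d ≤ 6.
We prove 6 | 3·3^N - 3 for all N ≥ 0 by induction on N.
Base step (N = 0): h(0) = 0 = 6·(0), so 6 | h(0).
Suppose the result is true for N = i, i.e. 6 | h(i). Then
h(i+1) = 3·3^(i+1) - 3 = 3·(3·3^i - 3) + 6 = 3·h(i) + 6. The first term is divisible by 6 by the inductive hypothesis, and 6 is divisible by 6. Hence 6 | h(i+1).
By the principle of mathematical induction, the result holds for all N ≥ 0.
Therefore the largest such d is 6.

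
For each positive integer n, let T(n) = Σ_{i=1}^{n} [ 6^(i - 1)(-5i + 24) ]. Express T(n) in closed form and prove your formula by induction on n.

T(n) = 6^n(-n + 5) - 5

We claim T(n) = 6^n(-n + 5) - 5 for all n ≥ 1.
For the base case n = 1: T(1) = 19, and the closed form gives 19. They agree.
Inductive step: suppose the statement holds for some i ≥ 1, so T(i) = 6^i(-i + 5) - 5.
Then T(i+1) = T(i) + (6^i(-5i + 19)) = (6^i(-i + 5) - 5) + (6^i(-5i + 19)).
Simplifying, T(i+1) = -6·6^i·i + 24·6^i - 5 = 6^(i+1)(-(i+1) + 5) - 5,
which is the closed form with n = i+1.
Hence, by induction on n, the claim holds for every n ≥ 1.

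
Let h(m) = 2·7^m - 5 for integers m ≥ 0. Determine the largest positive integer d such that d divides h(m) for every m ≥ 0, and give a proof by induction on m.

d = 3

Computing the first values: h(0) = -3 and h(1) = 9; gcd(-3, 9) = 3, so d ≤ 3.
We prove 3 | 2·7^m - 5 for all m ≥ 0 by induction on m.
Base case (m = 0): h(0) = -3 = 3·(-1), so 3 | h(0).
Inductive step: assume the claim holds for m = r, i.e. 3 | h(r). Then
h(r+1) = 2·7^(r+1) - 5 = 7·(2·7^r - 5) + 30 = 7·h(r) + 30. The first term is divisible by 3 by the inductive hypothesis, and 30 is divisible by 3. Hence 3 | h(r+1).
Hence, by induction on m, the claim holds for every m ≥ 0.
Therefore the largest such d is 3.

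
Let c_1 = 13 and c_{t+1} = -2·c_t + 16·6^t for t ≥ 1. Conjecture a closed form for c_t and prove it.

Computing the first terms: c_1 = 13, c_2 = 70, c_3 = 436. This suggests c_t = (-2)^(t - 1) + 2·6^t.
Base step (t = 1): the formula gives 13 = 13 = c_1.
Inductive step: assume the claim holds for t = i, so c_i = (-2)^(i - 1) + 2·6^i.
Then c_{i+1} = -2·c_i + 16·6^i = -2·((-2)^(i - 1) + 2·6^i) + 16·6^i = (-2)^i + 2·6^(i + 1) = (-2)^((i+1) - 1) + 2·6^(i+1),
which is the claimed formula at t = i+1.
By the principle of mathematical induction, the result holds for all t ≥ 1.

c_t = (-2)^(t - 1) + 2·6^t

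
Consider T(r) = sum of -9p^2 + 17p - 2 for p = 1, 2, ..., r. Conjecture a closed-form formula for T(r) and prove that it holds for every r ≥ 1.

T(r) = -r(3r^2 - 4r - 5)

We claim T(r) = -r(3r^2 - 4r - 5) for all r ≥ 1.
When r = 1: T(1) = 6, and the closed form gives 6. They agree.
Suppose the result is true for r = p, so T(p) = p(-3p^2 + 4p + 5).
Then T(p+1) = T(p) + (-9p^2 - p + 6) = (p(-3p^2 + 4p + 5)) + (-9p^2 - p + 6).
Simplifying, T(p+1) = -(p + 1)(3p^2 + 2p - 6) = -(p+1)(3(p+1)^2 - 4(p+1) - 5),
which is the closed form with r = p+1.
By induction, the statement is established for all r ≥ 1.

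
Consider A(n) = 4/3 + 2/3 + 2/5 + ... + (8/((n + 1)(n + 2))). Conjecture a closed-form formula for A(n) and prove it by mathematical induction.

A(n) = 4n/(n + 2)

We claim A(n) = 4n/(n + 2) for all n ≥ 1.
For the base case n = 1: A(1) = 4/3, and the closed form gives 4/3. They agree.
Inductive step: assume the claim holds for n = i, so A(i) = 4i/(i + 2).
Then A(i+1) = A(i) + (8/((i + 2)(i + 3))) = (4i/(i + 2)) + (8/((i + 2)(i + 3))).
Simplifying, A(i+1) = 4(i + 1)/(i + 3) = 4(i+1)/((i+1) + 2),
which is the closed form with n = i+1.
This completes the induction.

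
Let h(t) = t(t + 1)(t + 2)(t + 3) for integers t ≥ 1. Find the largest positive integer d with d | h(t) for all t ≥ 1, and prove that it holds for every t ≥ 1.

d = 24

Computing the first values: h(1) = 24 and h(2) = 120; gcd(24, 120) = 24, so d ≤ 24.
We prove 24 | t(t + 1)(t + 2)(t + 3) for all t ≥ 1 by induction on t.
For the base case t = 1: h(1) = 24 = 24·(1), so 24 | h(1).
Inductive step: assume the claim holds for t = j, i.e. 24 | h(j). Then
h(j+1) − h(j) = (j+1)·(j+2)·(j+3)·(j+4) − j·(j+1)·(j+2)·(j+3) = (j+1)·(j+2)·(j+3)·[(j+4) − j] = 4·(j+1)·(j+2)·(j+3). The product of 3 consecutive integers is divisible by (3)! = 6, so h(j+1) − h(j) is divisible by 4·6 = 24. By the inductive hypothesis 24 | h(j), hence 24 | h(j+1).
By the principle of mathematical induction, the result holds for all t ≥ 1.
Therefore the largest such d is 24.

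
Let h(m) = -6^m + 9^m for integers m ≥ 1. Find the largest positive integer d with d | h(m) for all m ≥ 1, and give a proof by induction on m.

d = 3

Computing the first values: h(1) = 3 and h(2) = 45; gcd(3, 45) = 3, so d ≤ 3.
We prove 3 | -6^m + 9^m for all m ≥ 1 by induction on m.
Base case (m = 1): h(1) = 3 = 3·(1), so 3 | h(1).
Inductive step: suppose the statement holds for some i ≥ 1, i.e. 3 | h(i). Then
9^{i+1} − 6^{i+1} = 9·9^i − 6·6^i = 9·(9^i − 6^i) + (3)·6^i. The first term is divisible by 3 by the inductive hypothesis, and the second term (3)·6^i is divisible by 3 since 3 | 3. Hence 3 | h(i+1).
By induction, the statement is established for all m ≥ 1.
Therefore the largest such d is 3.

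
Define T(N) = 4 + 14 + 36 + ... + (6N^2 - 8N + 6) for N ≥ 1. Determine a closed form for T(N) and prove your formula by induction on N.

We claim T(N) = N(2N^2 - N + 3) for all N ≥ 1.
For the base case N = 1: T(1) = 4, and the closed form gives 4. They agree.
Inductive step: assume the claim holds for N = i, so T(i) = i(2i^2 - i + 3).
Then T(i+1) = T(i) + (6i^2 + 4i + 4) = (i(2i^2 - i + 3)) + (6i^2 + 4i + 4).
Simplifying, T(i+1) = (i + 1)(2i^2 + 3i + 4) = (i+1)(2(i+1)^2 - (i+1) + 3),
which is the closed form with N = i+1.
By the principle of mathematical induction, the result holds for all N ≥ 1.

T(N) = N(2N^2 - N + 3)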